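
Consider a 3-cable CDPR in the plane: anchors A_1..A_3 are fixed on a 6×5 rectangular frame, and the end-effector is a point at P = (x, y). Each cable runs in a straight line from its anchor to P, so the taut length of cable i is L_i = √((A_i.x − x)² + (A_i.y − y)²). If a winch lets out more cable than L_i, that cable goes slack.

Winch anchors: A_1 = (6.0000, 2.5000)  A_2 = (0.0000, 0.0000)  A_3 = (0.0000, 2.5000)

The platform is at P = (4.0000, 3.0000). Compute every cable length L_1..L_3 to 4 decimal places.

L_1 = √((6.0000−4.0000)² + (2.5000−3.0000)²) = 2.0616
L_2 = √((0.0000−4.0000)² + (0.0000−3.0000)²) = 5.0000
L_3 = √((0.0000−4.0000)² + (2.5000−3.0000)²) = 4.0311

(2.0616, 5.0000, 4.0311)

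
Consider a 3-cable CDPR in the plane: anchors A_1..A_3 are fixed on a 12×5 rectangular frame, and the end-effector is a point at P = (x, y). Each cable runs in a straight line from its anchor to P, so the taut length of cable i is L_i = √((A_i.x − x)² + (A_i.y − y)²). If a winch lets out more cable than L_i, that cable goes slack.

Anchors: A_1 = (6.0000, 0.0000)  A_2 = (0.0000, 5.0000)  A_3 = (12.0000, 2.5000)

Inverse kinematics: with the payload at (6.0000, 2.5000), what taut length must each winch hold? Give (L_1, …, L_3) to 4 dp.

L_1: Δ = A_1−P = (0.0000, -2.5000) → ‖Δ‖ = √6.2500 = 2.5000
L_2: Δ = A_2−P = (-6.0000, 2.5000) → ‖Δ‖ = √42.2500 = 6.5000
L_3: Δ = A_3−P = (6.0000, 0.0000) → ‖Δ‖ = √36.0000 = 6.0000

(2.5000, 6.5000, 6.0000)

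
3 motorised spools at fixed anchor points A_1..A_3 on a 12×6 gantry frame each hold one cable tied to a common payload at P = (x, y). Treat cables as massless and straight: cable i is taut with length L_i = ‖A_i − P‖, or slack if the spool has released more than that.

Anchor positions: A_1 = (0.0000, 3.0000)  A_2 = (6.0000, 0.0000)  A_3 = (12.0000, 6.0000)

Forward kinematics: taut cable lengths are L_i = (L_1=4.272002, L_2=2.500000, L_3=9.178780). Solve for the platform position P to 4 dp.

(4.0000, 1.5000)

expand ‖A_i−P‖²=L_i² and subtract eq 1 (k_i ≔ ‖A_i‖²−L_i²)
k_1 = 0.0000+9.0000−18.2500 = -9.2500
eq1−eq2 → [-12.0000  6.0000]·P = -39.0000
eq1−eq3 → [-24.0000  -6.0000]·P = -105.0000
2×2 solve → P = (4.0000, 1.5000)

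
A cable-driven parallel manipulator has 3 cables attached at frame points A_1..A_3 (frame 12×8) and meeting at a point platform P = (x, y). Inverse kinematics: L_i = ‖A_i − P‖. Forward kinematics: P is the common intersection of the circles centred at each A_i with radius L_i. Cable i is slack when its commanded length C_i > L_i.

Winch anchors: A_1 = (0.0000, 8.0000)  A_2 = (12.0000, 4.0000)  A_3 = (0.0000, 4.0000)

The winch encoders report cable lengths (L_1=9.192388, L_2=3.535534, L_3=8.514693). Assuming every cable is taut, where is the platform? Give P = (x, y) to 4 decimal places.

expand ‖A_i−P‖²=L_i² and subtract eq 1 (c_i ≔ ‖A_i‖²−L_i²)
c_1 = 0.0000+64.0000−84.5000 = -20.5000
eq1−eq2 → [-24.0000  8.0000]·P = -168.0000
eq1−eq3 → [0.0000  8.0000]·P = 36.0000
2×2 solve → P = (8.5000, 4.5000)

(8.5000, 4.5000)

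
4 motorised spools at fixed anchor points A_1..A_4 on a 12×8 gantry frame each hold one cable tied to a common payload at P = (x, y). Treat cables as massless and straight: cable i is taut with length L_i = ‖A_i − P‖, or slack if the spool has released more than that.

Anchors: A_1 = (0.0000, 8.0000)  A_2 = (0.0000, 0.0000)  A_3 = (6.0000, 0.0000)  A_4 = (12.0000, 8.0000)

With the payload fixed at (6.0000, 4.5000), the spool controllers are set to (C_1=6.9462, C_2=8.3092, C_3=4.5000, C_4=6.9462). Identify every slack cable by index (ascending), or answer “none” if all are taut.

cable 1: L_1 = ‖A_1−P‖ = 6.9462;  C_1 = 6.9462 → taut
cable 2: L_2 = ‖A_2−P‖ = 7.5000;  C_2 = 8.3092 → slack
cable 3: L_3 = ‖A_3−P‖ = 4.5000;  C_3 = 4.5000 → taut
cable 4: L_4 = ‖A_4−P‖ = 6.9462;  C_4 = 6.9462 → taut

2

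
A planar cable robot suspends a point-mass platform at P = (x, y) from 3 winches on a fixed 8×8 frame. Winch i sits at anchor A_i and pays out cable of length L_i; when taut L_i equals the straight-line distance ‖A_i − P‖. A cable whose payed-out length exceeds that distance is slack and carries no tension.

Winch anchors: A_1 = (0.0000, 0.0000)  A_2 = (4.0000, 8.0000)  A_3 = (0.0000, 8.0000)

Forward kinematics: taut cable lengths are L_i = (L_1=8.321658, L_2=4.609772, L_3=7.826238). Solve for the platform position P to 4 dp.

circle eqns → linear via eq_j − eq_1; set q_j = A_j·A_j − L_j²
q_1 = 0.0000+0.0000−69.2500 = -69.2500
-8.0000·x − 16.0000·y = q_1−q_2 = -128.0000
0.0000·x − 16.0000·y = q_1−q_3 = -72.0000
solve first two rows → x=7.0000, y=4.5000

(7.0000, 4.5000)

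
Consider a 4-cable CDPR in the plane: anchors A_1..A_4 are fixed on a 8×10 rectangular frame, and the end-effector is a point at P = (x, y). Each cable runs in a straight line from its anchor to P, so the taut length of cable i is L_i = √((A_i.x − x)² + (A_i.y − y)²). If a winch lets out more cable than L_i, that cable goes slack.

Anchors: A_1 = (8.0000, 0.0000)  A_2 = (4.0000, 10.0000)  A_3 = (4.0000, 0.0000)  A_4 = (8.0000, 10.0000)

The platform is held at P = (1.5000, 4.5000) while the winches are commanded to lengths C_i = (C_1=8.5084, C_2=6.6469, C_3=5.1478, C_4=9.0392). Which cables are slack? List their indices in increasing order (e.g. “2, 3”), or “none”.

1, 2, 4

i=1: geometric 7.9057 vs commanded 8.5084 ⇒ slack
i=2: geometric 6.0415 vs commanded 6.6469 ⇒ slack
i=3: geometric 5.1478 vs commanded 5.1478 ⇒ taut
i=4: geometric 8.5147 vs commanded 9.0392 ⇒ slack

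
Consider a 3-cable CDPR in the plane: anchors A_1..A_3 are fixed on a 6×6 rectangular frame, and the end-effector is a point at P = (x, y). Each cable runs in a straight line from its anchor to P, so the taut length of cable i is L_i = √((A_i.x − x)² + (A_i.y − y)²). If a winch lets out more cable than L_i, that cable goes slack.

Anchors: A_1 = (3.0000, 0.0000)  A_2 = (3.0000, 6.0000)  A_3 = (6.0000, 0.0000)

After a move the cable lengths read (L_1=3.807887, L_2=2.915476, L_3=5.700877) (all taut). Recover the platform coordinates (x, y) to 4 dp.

(1.5000, 3.5000)

expand ‖A_i−P‖²=L_i² and subtract eq 1 (k_i ≔ ‖A_i‖²−L_i²)
k_1 = 9.0000+0.0000−14.5000 = -5.5000
eq1−eq2 → [0.0000  -12.0000]·P = -42.0000
eq1−eq3 → [-6.0000  0.0000]·P = -9.0000
2×2 solve → P = (1.5000, 3.5000)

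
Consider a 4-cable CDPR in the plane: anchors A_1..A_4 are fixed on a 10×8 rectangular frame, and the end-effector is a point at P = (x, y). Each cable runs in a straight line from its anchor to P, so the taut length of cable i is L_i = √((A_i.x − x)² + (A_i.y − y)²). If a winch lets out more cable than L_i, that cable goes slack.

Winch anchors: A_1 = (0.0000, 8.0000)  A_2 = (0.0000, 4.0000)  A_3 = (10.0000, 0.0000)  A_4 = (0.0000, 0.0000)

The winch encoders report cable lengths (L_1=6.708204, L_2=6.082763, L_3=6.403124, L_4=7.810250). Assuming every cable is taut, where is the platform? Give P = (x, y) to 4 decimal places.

circle eqns → linear via eq_j − eq_1; set k_j = A_j·A_j − L_j²
k_1 = 0.0000+64.0000−45.0000 = 19.0000
0.0000·x + 8.0000·y = k_1−k_2 = 40.0000
-20.0000·x + 16.0000·y = k_1−k_3 = -40.0000
0.0000·x + 16.0000·y = k_1−k_4 = 80.0000
solve first two rows → x=6.0000, y=5.0000
check cable 4: ‖A_4−P‖² = 61.0000 ≈ L_4² = 61.0000 ✓

(6.0000, 5.0000)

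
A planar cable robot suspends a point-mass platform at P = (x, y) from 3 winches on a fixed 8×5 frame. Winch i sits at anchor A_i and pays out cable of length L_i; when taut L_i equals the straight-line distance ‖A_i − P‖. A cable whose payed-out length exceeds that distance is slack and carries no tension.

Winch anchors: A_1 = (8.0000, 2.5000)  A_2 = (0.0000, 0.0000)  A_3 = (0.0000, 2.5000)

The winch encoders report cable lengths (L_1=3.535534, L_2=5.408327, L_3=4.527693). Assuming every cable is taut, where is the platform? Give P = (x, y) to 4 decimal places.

expand ‖A_i−P‖²=L_i² and subtract eq 1 (k_i ≔ ‖A_i‖²−L_i²)
k_1 = 64.0000+6.2500−12.5000 = 57.7500
eq1−eq2 → [16.0000  5.0000]·P = 87.0000
eq1−eq3 → [16.0000  0.0000]·P = 72.0000
2×2 solve → P = (4.5000, 3.0000)

(4.5000, 3.0000)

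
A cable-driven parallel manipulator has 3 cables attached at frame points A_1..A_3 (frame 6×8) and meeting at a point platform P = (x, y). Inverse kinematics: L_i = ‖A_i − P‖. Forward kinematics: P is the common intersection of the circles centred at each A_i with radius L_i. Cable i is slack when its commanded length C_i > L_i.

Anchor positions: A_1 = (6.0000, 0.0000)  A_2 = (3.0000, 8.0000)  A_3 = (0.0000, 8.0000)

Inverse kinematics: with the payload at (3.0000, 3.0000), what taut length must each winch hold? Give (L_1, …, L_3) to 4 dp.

L_1: Δ = A_1−P = (3.0000, -3.0000) → ‖Δ‖ = √18.0000 = 4.2426
L_2: Δ = A_2−P = (0.0000, 5.0000) → ‖Δ‖ = √25.0000 = 5.0000
L_3: Δ = A_3−P = (-3.0000, 5.0000) → ‖Δ‖ = √34.0000 = 5.8310

(4.2426, 5.0000, 5.8310)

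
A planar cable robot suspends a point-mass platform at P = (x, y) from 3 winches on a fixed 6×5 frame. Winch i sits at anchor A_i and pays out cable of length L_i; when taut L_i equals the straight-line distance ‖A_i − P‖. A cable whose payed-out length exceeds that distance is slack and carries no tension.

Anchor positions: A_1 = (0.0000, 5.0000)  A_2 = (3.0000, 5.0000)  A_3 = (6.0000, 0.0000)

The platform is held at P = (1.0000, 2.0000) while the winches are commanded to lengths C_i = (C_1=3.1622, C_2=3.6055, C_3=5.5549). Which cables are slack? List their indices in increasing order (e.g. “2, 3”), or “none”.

cable 1: L_1 = ‖A_1−P‖ = 3.1623;  C_1 = 3.1622 → taut
cable 2: L_2 = ‖A_2−P‖ = 3.6056;  C_2 = 3.6055 → taut
cable 3: L_3 = ‖A_3−P‖ = 5.3852;  C_3 = 5.5549 → slack

3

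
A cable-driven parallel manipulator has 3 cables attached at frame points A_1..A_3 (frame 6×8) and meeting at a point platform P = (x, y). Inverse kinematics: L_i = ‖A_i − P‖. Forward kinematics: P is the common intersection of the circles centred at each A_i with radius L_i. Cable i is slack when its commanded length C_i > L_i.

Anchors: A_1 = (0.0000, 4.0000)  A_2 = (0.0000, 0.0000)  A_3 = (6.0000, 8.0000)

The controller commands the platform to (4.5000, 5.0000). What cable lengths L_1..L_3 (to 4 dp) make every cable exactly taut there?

L_1: Δ = A_1−P = (-4.5000, -1.0000) → ‖Δ‖ = √21.2500 = 4.6098
L_2: Δ = A_2−P = (-4.5000, -5.0000) → ‖Δ‖ = √45.2500 = 6.7268
L_3: Δ = A_3−P = (1.5000, 3.0000) → ‖Δ‖ = √11.2500 = 3.3541

(4.6098, 6.7268, 3.3541)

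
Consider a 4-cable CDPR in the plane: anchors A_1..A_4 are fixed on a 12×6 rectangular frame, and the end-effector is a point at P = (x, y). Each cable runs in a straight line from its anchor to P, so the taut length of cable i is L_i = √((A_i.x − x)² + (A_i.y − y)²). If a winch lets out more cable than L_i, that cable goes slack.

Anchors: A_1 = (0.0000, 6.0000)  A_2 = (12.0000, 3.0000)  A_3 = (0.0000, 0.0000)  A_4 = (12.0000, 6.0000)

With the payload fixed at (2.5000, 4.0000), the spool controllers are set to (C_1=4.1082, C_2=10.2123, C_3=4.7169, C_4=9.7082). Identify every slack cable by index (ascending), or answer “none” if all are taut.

i=1: geometric 3.2016 vs commanded 4.1082 ⇒ slack
i=2: geometric 9.5525 vs commanded 10.2123 ⇒ slack
i=3: geometric 4.7170 vs commanded 4.7169 ⇒ taut
i=4: geometric 9.7082 vs commanded 9.7082 ⇒ taut

1, 2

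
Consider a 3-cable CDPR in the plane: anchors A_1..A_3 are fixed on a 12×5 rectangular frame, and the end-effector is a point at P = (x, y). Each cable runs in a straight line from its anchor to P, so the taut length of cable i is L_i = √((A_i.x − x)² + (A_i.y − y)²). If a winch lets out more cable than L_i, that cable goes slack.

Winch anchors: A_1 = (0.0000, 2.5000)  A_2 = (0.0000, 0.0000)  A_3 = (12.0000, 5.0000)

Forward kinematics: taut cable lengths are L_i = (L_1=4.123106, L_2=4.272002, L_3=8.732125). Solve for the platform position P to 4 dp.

each cable: (A_i−P)·(A_i−P) = L_i²; let q_i = ‖A_i‖²−L_i²
q_1 = 0.0000+6.2500−17.0000 = -10.7500
row 1: 0.0000x + 5.0000y = 7.5000  (q_2=-18.2500)
row 2: -24.0000x − 5.0000y = -103.5000  (q_3=92.7500)
Cramer on rows 1–2 → x = 4.0000, y = 1.5000

(4.0000, 1.5000)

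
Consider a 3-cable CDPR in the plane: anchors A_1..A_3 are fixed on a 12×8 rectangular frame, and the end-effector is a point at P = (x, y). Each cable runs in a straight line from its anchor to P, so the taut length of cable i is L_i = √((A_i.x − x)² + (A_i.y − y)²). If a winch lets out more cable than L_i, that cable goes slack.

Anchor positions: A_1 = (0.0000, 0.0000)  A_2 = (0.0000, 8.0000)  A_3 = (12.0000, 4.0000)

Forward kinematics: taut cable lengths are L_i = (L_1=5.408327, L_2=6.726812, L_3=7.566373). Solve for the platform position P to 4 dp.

each cable: (A_i−P)·(A_i−P) = L_i²; let c_i = ‖A_i‖²−L_i²
c_1 = 0.0000+0.0000−29.2500 = -29.2500
row 1: 0.0000x − 16.0000y = -48.0000  (c_2=18.7500)
row 2: -24.0000x − 8.0000y = -132.0000  (c_3=102.7500)
Cramer on rows 1–2 → x = 4.5000, y = 3.0000

(4.5000, 3.0000)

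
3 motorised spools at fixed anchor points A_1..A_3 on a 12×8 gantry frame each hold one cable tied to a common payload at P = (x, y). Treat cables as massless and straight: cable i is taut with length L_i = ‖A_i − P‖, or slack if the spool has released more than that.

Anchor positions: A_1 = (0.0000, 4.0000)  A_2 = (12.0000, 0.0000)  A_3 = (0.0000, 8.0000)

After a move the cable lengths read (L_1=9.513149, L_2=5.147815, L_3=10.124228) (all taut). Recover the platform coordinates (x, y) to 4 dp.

(9.5000, 4.5000)

expand ‖A_i−P‖²=L_i² and subtract eq 1 (c_i ≔ ‖A_i‖²−L_i²)
c_1 = 0.0000+16.0000−90.5000 = -74.5000
eq1−eq2 → [-24.0000  8.0000]·P = -192.0000
eq1−eq3 → [0.0000  -8.0000]·P = -36.0000
2×2 solve → P = (9.5000, 4.5000)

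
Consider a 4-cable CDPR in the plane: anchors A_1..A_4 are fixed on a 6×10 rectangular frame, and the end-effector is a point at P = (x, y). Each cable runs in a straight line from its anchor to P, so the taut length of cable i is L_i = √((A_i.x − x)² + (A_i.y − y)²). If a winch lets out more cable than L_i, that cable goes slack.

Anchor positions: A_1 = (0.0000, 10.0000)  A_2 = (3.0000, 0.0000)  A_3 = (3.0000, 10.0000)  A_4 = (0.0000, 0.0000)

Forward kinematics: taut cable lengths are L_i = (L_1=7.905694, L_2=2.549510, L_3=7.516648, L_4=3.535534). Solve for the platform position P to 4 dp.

(2.5000, 2.5000)

circle eqns → linear via eq_j − eq_1; set q_j = A_j·A_j − L_j²
q_1 = 0.0000+100.0000−62.5000 = 37.5000
-6.0000·x + 20.0000·y = q_1−q_2 = 35.0000
-6.0000·x + 0.0000·y = q_1−q_3 = -15.0000
0.0000·x + 20.0000·y = q_1−q_4 = 50.0000
solve first two rows → x=2.5000, y=2.5000
check cable 4: ‖A_4−P‖² = 12.5000 ≈ L_4² = 12.5000 ✓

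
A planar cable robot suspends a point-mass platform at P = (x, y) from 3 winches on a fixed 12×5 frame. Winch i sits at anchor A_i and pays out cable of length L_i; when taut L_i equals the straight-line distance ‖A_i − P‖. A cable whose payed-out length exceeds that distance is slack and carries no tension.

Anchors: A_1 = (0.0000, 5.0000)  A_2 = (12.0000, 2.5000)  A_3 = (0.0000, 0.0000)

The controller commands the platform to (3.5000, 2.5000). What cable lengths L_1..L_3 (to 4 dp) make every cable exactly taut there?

L_1 = √((0.0000−3.5000)² + (5.0000−2.5000)²) = 4.3012
L_2 = √((12.0000−3.5000)² + (2.5000−2.5000)²) = 8.5000
L_3 = √((0.0000−3.5000)² + (0.0000−2.5000)²) = 4.3012

(4.3012, 8.5000, 4.3012)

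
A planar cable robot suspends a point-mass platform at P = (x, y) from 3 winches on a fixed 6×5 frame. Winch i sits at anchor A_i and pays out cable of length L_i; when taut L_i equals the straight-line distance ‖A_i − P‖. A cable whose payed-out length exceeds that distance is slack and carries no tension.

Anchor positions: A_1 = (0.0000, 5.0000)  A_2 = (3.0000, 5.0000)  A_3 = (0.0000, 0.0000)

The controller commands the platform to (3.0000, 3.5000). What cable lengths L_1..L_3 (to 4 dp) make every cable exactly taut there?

cable 1: Δx=-3.0000, Δy=1.5000; L_1 = √(Δx²+Δy²) = 3.3541
cable 2: Δx=0.0000, Δy=1.5000; L_2 = √(Δx²+Δy²) = 1.5000
cable 3: Δx=-3.0000, Δy=-3.5000; L_3 = √(Δx²+Δy²) = 4.6098

(3.3541, 1.5000, 4.6098)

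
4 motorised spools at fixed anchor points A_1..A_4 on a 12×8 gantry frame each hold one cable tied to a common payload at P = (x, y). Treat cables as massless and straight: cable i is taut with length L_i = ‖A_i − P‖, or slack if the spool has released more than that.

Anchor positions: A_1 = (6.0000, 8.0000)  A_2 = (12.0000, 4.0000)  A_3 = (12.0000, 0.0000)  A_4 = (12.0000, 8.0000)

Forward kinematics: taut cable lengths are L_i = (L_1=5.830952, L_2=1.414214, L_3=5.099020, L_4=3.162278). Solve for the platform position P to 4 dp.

(11.0000, 5.0000)

each cable: (A_i−P)·(A_i−P) = L_i²; let c_i = ‖A_i‖²−L_i²
c_1 = 36.0000+64.0000−34.0000 = 66.0000
row 1: -12.0000x + 8.0000y = -92.0000  (c_2=158.0000)
row 2: -12.0000x + 16.0000y = -52.0000  (c_3=118.0000)
row 3: -12.0000x + 0.0000y = -132.0000  (c_4=198.0000)
Cramer on rows 1–2 → x = 11.0000, y = 5.0000
check cable 4: ‖A_4−P‖² = 10.0000 ≈ L_4² = 10.0000 ✓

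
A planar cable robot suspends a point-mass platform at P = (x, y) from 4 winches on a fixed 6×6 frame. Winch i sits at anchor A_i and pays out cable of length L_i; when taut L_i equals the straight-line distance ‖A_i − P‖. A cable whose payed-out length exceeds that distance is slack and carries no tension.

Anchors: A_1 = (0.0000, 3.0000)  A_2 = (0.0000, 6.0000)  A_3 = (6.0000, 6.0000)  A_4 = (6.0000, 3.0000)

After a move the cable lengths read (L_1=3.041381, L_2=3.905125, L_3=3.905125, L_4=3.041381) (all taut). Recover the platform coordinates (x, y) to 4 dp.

each cable: (A_i−P)·(A_i−P) = L_i²; let c_i = ‖A_i‖²−L_i²
c_1 = 0.0000+9.0000−9.2500 = -0.2500
row 1: 0.0000x − 6.0000y = -21.0000  (c_2=20.7500)
row 2: -12.0000x − 6.0000y = -57.0000  (c_3=56.7500)
row 3: -12.0000x + 0.0000y = -36.0000  (c_4=35.7500)
Cramer on rows 1–2 → x = 3.0000, y = 3.5000
check cable 4: ‖A_4−P‖² = 9.2500 ≈ L_4² = 9.2500 ✓

(3.0000, 3.5000)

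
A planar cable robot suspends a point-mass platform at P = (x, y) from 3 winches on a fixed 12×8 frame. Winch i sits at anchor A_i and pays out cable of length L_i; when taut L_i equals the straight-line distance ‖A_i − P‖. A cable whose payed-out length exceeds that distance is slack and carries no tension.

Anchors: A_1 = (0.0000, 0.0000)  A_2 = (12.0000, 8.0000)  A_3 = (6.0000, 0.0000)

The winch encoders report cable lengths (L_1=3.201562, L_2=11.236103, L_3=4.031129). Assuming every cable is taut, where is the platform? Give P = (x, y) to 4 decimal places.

(2.5000, 2.0000)

expand ‖A_i−P‖²=L_i² and subtract eq 1 (k_i ≔ ‖A_i‖²−L_i²)
k_1 = 0.0000+0.0000−10.2500 = -10.2500
eq1−eq2 → [-24.0000  -16.0000]·P = -92.0000
eq1−eq3 → [-12.0000  0.0000]·P = -30.0000
2×2 solve → P = (2.5000, 2.0000)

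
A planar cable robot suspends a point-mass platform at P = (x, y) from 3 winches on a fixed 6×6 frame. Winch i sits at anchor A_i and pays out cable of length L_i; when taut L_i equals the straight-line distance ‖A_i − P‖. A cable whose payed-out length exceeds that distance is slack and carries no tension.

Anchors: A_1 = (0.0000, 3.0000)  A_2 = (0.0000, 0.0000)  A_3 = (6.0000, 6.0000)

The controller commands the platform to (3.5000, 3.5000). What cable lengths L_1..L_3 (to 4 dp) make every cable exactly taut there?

(3.5355, 4.9497, 3.5355)

cable 1: Δx=-3.5000, Δy=-0.5000; L_1 = √(Δx²+Δy²) = 3.5355
cable 2: Δx=-3.5000, Δy=-3.5000; L_2 = √(Δx²+Δy²) = 4.9497
cable 3: Δx=2.5000, Δy=2.5000; L_3 = √(Δx²+Δy²) = 3.5355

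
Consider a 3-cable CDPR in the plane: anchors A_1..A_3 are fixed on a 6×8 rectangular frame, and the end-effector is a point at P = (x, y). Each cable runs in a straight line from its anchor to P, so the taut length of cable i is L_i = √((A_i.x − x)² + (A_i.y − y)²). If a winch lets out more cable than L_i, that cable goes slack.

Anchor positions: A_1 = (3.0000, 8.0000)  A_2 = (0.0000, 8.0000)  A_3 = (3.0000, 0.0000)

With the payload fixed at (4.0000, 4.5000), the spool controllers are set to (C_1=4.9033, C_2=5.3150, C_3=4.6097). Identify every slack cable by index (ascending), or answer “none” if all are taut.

1

cable 1: √((-1.0000)²+(3.5000)²)=3.6401, C_1=4.9033: slack
cable 2: √((-4.0000)²+(3.5000)²)=5.3151, C_2=5.3150: taut
cable 3: √((-1.0000)²+(-4.5000)²)=4.6098, C_3=4.6097: taut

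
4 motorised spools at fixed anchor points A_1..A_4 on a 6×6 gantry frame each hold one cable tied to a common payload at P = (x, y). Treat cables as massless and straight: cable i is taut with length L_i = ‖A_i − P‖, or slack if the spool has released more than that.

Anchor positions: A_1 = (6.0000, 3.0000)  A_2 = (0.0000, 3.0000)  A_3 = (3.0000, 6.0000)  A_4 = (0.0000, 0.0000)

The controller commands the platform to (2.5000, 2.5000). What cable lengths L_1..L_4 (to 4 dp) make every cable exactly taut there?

(3.5355, 2.5495, 3.5355, 3.5355)

cable 1: Δx=3.5000, Δy=0.5000; L_1 = √(Δx²+Δy²) = 3.5355
cable 2: Δx=-2.5000, Δy=0.5000; L_2 = √(Δx²+Δy²) = 2.5495
cable 3: Δx=0.5000, Δy=3.5000; L_3 = √(Δx²+Δy²) = 3.5355
cable 4: Δx=-2.5000, Δy=-2.5000; L_4 = √(Δx²+Δy²) = 3.5355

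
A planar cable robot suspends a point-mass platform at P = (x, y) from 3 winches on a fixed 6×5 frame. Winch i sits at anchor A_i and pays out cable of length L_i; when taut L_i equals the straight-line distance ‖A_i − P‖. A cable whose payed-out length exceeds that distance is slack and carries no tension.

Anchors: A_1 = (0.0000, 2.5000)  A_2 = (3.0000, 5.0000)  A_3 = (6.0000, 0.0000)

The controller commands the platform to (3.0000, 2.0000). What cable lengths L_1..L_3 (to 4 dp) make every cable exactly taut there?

(3.0414, 3.0000, 3.6056)

L_1: Δ = A_1−P = (-3.0000, 0.5000) → ‖Δ‖ = √9.2500 = 3.0414
L_2: Δ = A_2−P = (0.0000, 3.0000) → ‖Δ‖ = √9.0000 = 3.0000
L_3: Δ = A_3−P = (3.0000, -2.0000) → ‖Δ‖ = √13.0000 = 3.6056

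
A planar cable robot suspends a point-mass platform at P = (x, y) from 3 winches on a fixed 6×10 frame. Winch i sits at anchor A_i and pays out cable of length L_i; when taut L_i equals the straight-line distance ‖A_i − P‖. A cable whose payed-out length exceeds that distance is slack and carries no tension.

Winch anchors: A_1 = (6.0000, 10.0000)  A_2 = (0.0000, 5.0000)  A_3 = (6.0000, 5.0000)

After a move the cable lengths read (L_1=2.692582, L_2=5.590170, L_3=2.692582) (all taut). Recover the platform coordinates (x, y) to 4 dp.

expand ‖A_i−P‖²=L_i² and subtract eq 1 (k_i ≔ ‖A_i‖²−L_i²)
k_1 = 36.0000+100.0000−7.2500 = 128.7500
eq1−eq2 → [12.0000  10.0000]·P = 135.0000
eq1−eq3 → [0.0000  10.0000]·P = 75.0000
2×2 solve → P = (5.0000, 7.5000)

(5.0000, 7.5000)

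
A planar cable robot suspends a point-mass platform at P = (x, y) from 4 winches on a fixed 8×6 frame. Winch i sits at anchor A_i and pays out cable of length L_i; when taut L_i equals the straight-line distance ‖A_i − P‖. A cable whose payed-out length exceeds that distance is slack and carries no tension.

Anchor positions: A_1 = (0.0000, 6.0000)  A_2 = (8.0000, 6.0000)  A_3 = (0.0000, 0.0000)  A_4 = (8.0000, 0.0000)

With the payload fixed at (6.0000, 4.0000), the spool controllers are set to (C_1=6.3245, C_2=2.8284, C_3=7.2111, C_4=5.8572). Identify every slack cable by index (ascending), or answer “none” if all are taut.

4

cable 1: √((-6.0000)²+(2.0000)²)=6.3246, C_1=6.3245: taut
cable 2: √((2.0000)²+(2.0000)²)=2.8284, C_2=2.8284: taut
cable 3: √((-6.0000)²+(-4.0000)²)=7.2111, C_3=7.2111: taut
cable 4: √((2.0000)²+(-4.0000)²)=4.4721, C_4=5.8572: slack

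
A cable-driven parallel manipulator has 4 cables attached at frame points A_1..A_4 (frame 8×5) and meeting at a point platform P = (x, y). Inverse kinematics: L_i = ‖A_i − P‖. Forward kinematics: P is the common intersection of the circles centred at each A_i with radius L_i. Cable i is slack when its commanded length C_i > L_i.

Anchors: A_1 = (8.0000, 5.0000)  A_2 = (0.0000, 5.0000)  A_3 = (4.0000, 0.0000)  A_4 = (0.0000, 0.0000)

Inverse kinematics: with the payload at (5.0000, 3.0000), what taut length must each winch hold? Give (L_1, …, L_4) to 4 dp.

L_1: Δ = A_1−P = (3.0000, 2.0000) → ‖Δ‖ = √13.0000 = 3.6056
L_2: Δ = A_2−P = (-5.0000, 2.0000) → ‖Δ‖ = √29.0000 = 5.3852
L_3: Δ = A_3−P = (-1.0000, -3.0000) → ‖Δ‖ = √10.0000 = 3.1623
L_4: Δ = A_4−P = (-5.0000, -3.0000) → ‖Δ‖ = √34.0000 = 5.8310

(3.6056, 5.3852, 3.1623, 5.8310)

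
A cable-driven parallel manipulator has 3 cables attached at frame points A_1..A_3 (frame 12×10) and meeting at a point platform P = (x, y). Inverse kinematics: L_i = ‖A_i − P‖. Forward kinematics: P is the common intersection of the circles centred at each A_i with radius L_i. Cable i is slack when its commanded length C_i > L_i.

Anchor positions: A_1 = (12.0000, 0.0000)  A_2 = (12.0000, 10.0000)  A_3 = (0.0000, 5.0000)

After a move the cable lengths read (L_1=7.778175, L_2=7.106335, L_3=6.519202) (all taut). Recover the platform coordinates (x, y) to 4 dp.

circle eqns → linear via eq_j − eq_1; set c_j = A_j·A_j − L_j²
c_1 = 144.0000+0.0000−60.5000 = 83.5000
0.0000·x − 20.0000·y = c_1−c_2 = -110.0000
24.0000·x − 10.0000·y = c_1−c_3 = 101.0000
solve first two rows → x=6.5000, y=5.5000

(6.5000, 5.5000)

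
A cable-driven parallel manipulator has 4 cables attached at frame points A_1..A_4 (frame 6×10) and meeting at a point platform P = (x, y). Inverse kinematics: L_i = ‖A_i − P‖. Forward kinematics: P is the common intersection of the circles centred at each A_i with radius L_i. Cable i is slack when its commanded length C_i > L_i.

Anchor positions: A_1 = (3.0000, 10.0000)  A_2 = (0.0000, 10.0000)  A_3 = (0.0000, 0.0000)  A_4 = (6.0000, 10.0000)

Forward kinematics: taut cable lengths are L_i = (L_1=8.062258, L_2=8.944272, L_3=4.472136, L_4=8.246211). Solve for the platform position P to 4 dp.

each cable: (A_i−P)·(A_i−P) = L_i²; let k_i = ‖A_i‖²−L_i²
k_1 = 9.0000+100.0000−65.0000 = 44.0000
row 1: 6.0000x + 0.0000y = 24.0000  (k_2=20.0000)
row 2: 6.0000x + 20.0000y = 64.0000  (k_3=-20.0000)
row 3: -6.0000x + 0.0000y = -24.0000  (k_4=68.0000)
Cramer on rows 1–2 → x = 4.0000, y = 2.0000
check cable 4: ‖A_4−P‖² = 68.0000 ≈ L_4² = 68.0000 ✓

(4.0000, 2.0000)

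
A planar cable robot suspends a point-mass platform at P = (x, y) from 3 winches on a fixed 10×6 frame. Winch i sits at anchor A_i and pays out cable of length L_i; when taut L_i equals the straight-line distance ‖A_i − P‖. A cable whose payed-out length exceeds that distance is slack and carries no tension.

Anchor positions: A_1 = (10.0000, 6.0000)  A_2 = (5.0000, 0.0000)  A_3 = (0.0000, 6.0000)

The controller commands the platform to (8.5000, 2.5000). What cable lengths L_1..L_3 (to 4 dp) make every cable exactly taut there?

(3.8079, 4.3012, 9.1924)

L_1 = √((10.0000−8.5000)² + (6.0000−2.5000)²) = 3.8079
L_2 = √((5.0000−8.5000)² + (0.0000−2.5000)²) = 4.3012
L_3 = √((0.0000−8.5000)² + (6.0000−2.5000)²) = 9.1924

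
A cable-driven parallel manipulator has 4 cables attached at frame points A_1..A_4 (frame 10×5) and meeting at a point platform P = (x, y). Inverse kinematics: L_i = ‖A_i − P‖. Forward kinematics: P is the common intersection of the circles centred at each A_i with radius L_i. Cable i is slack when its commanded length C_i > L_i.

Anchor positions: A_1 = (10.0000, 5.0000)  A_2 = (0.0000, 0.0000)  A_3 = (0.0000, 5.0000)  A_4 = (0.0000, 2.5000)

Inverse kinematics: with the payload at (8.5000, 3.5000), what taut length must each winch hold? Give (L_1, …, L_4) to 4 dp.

(2.1213, 9.1924, 8.6313, 8.5586)

cable 1: Δx=1.5000, Δy=1.5000; L_1 = √(Δx²+Δy²) = 2.1213
cable 2: Δx=-8.5000, Δy=-3.5000; L_2 = √(Δx²+Δy²) = 9.1924
cable 3: Δx=-8.5000, Δy=1.5000; L_3 = √(Δx²+Δy²) = 8.6313
cable 4: Δx=-8.5000, Δy=-1.0000; L_4 = √(Δx²+Δy²) = 8.5586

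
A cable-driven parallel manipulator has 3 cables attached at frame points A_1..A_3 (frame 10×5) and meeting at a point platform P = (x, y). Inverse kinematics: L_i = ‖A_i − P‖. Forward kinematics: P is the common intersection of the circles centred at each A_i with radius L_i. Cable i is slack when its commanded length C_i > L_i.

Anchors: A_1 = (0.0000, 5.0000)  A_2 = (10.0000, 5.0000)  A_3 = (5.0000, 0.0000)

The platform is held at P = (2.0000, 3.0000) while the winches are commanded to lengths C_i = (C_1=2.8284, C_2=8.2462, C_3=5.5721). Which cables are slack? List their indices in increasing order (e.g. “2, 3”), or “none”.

3

i=1: geometric 2.8284 vs commanded 2.8284 ⇒ taut
i=2: geometric 8.2462 vs commanded 8.2462 ⇒ taut
i=3: geometric 4.2426 vs commanded 5.5721 ⇒ slack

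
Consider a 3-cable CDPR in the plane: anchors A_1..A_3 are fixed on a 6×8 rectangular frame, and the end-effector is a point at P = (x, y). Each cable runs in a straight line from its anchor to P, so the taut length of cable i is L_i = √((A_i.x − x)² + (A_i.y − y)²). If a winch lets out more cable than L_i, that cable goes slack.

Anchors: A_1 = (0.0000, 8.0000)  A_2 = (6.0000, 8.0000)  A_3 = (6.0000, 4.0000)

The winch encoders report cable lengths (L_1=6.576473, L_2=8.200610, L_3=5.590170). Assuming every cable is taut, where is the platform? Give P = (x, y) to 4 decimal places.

(1.0000, 1.5000)

circle eqns → linear via eq_j − eq_1; set k_j = A_j·A_j − L_j²
k_1 = 0.0000+64.0000−43.2500 = 20.7500
-12.0000·x + 0.0000·y = k_1−k_2 = -12.0000
-12.0000·x + 8.0000·y = k_1−k_3 = 0.0000
solve first two rows → x=1.0000, y=1.5000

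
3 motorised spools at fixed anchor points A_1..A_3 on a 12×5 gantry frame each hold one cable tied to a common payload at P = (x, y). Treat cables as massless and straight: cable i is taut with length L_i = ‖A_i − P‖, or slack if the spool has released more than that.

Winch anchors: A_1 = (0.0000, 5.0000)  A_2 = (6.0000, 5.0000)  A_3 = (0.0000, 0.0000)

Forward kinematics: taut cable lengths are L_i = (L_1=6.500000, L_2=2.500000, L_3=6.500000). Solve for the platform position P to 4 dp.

(6.0000, 2.5000)

expand ‖A_i−P‖²=L_i² and subtract eq 1 (q_i ≔ ‖A_i‖²−L_i²)
q_1 = 0.0000+25.0000−42.2500 = -17.2500
eq1−eq2 → [-12.0000  0.0000]·P = -72.0000
eq1−eq3 → [0.0000  10.0000]·P = 25.0000
2×2 solve → P = (6.0000, 2.5000)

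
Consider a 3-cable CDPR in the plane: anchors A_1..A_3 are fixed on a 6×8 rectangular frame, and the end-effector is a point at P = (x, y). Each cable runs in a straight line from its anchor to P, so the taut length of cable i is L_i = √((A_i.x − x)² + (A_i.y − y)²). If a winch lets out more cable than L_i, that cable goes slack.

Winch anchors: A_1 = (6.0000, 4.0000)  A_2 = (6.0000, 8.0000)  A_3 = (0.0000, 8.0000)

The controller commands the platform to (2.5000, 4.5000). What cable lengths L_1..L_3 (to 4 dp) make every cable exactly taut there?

cable 1: Δx=3.5000, Δy=-0.5000; L_1 = √(Δx²+Δy²) = 3.5355
cable 2: Δx=3.5000, Δy=3.5000; L_2 = √(Δx²+Δy²) = 4.9497
cable 3: Δx=-2.5000, Δy=3.5000; L_3 = √(Δx²+Δy²) = 4.3012

(3.5355, 4.9497, 4.3012)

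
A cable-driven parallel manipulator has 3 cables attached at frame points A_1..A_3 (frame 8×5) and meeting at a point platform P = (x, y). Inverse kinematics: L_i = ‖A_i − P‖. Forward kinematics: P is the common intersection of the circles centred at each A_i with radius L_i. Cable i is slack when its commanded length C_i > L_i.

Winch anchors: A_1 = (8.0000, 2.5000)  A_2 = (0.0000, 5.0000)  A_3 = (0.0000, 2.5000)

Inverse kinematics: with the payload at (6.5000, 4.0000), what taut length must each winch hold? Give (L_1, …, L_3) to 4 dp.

(2.1213, 6.5765, 6.6708)

L_1: Δ = A_1−P = (1.5000, -1.5000) → ‖Δ‖ = √4.5000 = 2.1213
L_2: Δ = A_2−P = (-6.5000, 1.0000) → ‖Δ‖ = √43.2500 = 6.5765
L_3: Δ = A_3−P = (-6.5000, -1.5000) → ‖Δ‖ = √44.5000 = 6.6708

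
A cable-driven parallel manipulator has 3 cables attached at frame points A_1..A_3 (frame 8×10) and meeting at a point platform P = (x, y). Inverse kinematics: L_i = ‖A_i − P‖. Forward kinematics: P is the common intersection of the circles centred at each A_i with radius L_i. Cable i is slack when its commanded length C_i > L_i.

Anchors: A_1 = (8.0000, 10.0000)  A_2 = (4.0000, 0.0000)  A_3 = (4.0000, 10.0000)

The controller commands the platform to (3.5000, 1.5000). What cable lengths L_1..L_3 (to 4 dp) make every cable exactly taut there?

L_1: Δ = A_1−P = (4.5000, 8.5000) → ‖Δ‖ = √92.5000 = 9.6177
L_2: Δ = A_2−P = (0.5000, -1.5000) → ‖Δ‖ = √2.5000 = 1.5811
L_3: Δ = A_3−P = (0.5000, 8.5000) → ‖Δ‖ = √72.5000 = 8.5147

(9.6177, 1.5811, 8.5147)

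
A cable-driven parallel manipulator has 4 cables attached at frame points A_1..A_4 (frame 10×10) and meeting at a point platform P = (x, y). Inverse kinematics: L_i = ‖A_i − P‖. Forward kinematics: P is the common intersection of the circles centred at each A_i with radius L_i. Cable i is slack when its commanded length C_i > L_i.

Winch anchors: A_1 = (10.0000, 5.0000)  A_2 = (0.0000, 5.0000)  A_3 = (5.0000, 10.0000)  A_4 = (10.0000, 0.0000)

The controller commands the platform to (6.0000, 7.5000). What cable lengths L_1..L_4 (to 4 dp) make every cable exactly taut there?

L_1: Δ = A_1−P = (4.0000, -2.5000) → ‖Δ‖ = √22.2500 = 4.7170
L_2: Δ = A_2−P = (-6.0000, -2.5000) → ‖Δ‖ = √42.2500 = 6.5000
L_3: Δ = A_3−P = (-1.0000, 2.5000) → ‖Δ‖ = √7.2500 = 2.6926
L_4: Δ = A_4−P = (4.0000, -7.5000) → ‖Δ‖ = √72.2500 = 8.5000

(4.7170, 6.5000, 2.6926, 8.5000)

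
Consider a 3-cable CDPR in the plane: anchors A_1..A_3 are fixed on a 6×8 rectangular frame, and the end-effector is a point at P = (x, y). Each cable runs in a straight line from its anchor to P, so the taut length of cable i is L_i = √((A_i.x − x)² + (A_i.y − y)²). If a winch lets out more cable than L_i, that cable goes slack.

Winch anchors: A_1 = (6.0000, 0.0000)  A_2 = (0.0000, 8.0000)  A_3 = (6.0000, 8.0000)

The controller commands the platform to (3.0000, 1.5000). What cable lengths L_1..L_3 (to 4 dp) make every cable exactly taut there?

L_1 = √((6.0000−3.0000)² + (0.0000−1.5000)²) = 3.3541
L_2 = √((0.0000−3.0000)² + (8.0000−1.5000)²) = 7.1589
L_3 = √((6.0000−3.0000)² + (8.0000−1.5000)²) = 7.1589

(3.3541, 7.1589, 7.1589)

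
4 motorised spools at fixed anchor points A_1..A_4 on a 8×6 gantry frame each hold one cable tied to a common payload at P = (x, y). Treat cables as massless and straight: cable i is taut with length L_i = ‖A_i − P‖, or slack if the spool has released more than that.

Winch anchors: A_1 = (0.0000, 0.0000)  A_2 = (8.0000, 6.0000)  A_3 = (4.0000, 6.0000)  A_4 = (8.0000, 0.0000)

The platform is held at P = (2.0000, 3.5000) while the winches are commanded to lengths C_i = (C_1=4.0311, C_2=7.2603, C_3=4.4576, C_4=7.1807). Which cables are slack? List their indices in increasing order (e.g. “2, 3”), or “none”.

2, 3, 4

cable 1: L_1 = ‖A_1−P‖ = 4.0311;  C_1 = 4.0311 → taut
cable 2: L_2 = ‖A_2−P‖ = 6.5000;  C_2 = 7.2603 → slack
cable 3: L_3 = ‖A_3−P‖ = 3.2016;  C_3 = 4.4576 → slack
cable 4: L_4 = ‖A_4−P‖ = 6.9462;  C_4 = 7.1807 → slack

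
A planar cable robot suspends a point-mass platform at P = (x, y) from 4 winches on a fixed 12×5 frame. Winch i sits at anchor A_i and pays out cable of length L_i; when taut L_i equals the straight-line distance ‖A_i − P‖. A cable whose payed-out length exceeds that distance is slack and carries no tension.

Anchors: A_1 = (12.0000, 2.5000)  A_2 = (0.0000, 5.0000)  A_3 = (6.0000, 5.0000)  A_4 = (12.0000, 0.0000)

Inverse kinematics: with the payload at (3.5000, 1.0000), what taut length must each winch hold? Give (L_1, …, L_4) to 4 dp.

cable 1: Δx=8.5000, Δy=1.5000; L_1 = √(Δx²+Δy²) = 8.6313
cable 2: Δx=-3.5000, Δy=4.0000; L_2 = √(Δx²+Δy²) = 5.3151
cable 3: Δx=2.5000, Δy=4.0000; L_3 = √(Δx²+Δy²) = 4.7170
cable 4: Δx=8.5000, Δy=-1.0000; L_4 = √(Δx²+Δy²) = 8.5586

(8.6313, 5.3151, 4.7170, 8.5586)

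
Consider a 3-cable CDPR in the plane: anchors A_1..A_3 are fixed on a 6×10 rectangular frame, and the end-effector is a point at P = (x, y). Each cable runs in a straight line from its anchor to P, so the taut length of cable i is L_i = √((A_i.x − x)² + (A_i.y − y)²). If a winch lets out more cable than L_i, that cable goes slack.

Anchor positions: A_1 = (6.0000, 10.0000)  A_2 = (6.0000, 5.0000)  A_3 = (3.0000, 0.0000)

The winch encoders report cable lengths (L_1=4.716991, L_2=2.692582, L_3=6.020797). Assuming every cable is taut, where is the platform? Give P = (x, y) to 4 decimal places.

(3.5000, 6.0000)

expand ‖A_i−P‖²=L_i² and subtract eq 1 (k_i ≔ ‖A_i‖²−L_i²)
k_1 = 36.0000+100.0000−22.2500 = 113.7500
eq1−eq2 → [0.0000  10.0000]·P = 60.0000
eq1−eq3 → [6.0000  20.0000]·P = 141.0000
2×2 solve → P = (3.5000, 6.0000)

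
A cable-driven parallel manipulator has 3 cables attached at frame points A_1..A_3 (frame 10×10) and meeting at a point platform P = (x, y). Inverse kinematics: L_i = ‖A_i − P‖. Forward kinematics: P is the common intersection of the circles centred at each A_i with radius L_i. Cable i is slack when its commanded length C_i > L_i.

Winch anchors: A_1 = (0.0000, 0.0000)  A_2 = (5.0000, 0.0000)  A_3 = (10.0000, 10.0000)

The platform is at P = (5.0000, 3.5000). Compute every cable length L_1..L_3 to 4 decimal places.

L_1: Δ = A_1−P = (-5.0000, -3.5000) → ‖Δ‖ = √37.2500 = 6.1033
L_2: Δ = A_2−P = (0.0000, -3.5000) → ‖Δ‖ = √12.2500 = 3.5000
L_3: Δ = A_3−P = (5.0000, 6.5000) → ‖Δ‖ = √67.2500 = 8.2006

(6.1033, 3.5000, 8.2006)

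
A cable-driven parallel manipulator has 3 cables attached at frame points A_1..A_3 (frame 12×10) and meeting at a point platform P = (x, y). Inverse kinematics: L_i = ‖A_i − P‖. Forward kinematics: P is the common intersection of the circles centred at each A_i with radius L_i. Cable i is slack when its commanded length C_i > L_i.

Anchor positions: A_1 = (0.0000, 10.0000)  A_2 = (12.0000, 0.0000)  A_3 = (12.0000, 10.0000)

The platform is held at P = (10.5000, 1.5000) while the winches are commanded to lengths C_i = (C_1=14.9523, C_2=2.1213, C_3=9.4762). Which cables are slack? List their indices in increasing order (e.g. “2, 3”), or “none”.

cable 1: L_1 = ‖A_1−P‖ = 13.5093;  C_1 = 14.9523 → slack
cable 2: L_2 = ‖A_2−P‖ = 2.1213;  C_2 = 2.1213 → taut
cable 3: L_3 = ‖A_3−P‖ = 8.6313;  C_3 = 9.4762 → slack

1, 3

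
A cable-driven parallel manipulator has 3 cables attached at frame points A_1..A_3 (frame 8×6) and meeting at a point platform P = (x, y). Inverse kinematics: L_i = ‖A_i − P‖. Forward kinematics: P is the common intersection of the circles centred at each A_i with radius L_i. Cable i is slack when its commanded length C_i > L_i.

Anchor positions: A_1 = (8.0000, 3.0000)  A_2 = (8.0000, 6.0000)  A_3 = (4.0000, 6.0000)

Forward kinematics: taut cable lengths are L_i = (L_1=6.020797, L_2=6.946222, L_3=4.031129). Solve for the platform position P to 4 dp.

expand ‖A_i−P‖²=L_i² and subtract eq 1 (q_i ≔ ‖A_i‖²−L_i²)
q_1 = 64.0000+9.0000−36.2500 = 36.7500
eq1−eq2 → [0.0000  -6.0000]·P = -15.0000
eq1−eq3 → [8.0000  -6.0000]·P = 1.0000
2×2 solve → P = (2.0000, 2.5000)

(2.0000, 2.5000)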